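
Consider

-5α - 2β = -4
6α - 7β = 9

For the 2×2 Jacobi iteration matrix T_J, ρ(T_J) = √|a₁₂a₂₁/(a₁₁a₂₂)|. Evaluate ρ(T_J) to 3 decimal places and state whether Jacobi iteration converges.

a₁₂a₂₁/(a₁₁a₂₂) = (-2)·(6) / ((-5)·(-7)) = -0.342857
ρ = √|-0.342857| = √0.342857 = 0.586
ρ < 1, so Jacobi converges

0.586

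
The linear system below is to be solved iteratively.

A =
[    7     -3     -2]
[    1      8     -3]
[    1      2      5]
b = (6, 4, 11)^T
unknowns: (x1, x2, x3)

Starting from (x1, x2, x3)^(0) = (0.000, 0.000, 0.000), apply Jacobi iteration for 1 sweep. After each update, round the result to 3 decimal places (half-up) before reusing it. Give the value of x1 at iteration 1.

0.857

Iteration 1:
  x1 = (6 - (-3)·0.000 - (-2)·0.000) / (7) = 0.857
  x2 = (4 - (1)·0.000 - (-3)·0.000) / (8) = 0.500
  x3 = (11 - (1)·0.000 - (2)·0.000) / (5) = 2.200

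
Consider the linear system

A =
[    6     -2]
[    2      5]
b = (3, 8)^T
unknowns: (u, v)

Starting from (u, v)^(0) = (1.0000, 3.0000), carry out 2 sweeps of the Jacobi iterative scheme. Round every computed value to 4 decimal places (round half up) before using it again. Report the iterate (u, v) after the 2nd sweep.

(0.9000, 1.0000)

Iteration 1:
  u = (3 - (-2)·3.0000) / (6) = 1.5000
  v = (8 - (2)·1.0000) / (5) = 1.2000
Iteration 2:
  u = (3 - (-2)·1.2000) / (6) = 0.9000
  v = (8 - (2)·1.5000) / (5) = 1.0000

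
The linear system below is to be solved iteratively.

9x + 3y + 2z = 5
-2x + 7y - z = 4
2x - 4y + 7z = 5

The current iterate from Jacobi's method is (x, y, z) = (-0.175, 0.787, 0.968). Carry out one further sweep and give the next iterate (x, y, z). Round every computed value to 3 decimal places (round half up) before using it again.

One sweep:
  x = (5 - (3)·0.787 - (2)·0.968) / (9) = 0.078
  y = (4 - (-2)·-0.175 - (-1)·0.968) / (7) = 0.660
  z = (5 - (2)·-0.175 - (-4)·0.787) / (7) = 1.214

(0.078, 0.660, 1.214)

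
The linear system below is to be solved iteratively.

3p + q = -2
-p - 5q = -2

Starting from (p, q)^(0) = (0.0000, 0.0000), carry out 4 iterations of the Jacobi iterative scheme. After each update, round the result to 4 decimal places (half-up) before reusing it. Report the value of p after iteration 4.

-0.8533

Iteration 1:
  p = (-2 - (1)·0.0000) / (3) = -0.6667
  q = (-2 - (-1)·0.0000) / (-5) = 0.4000
Iteration 2:
  p = (-2 - (1)·0.4000) / (3) = -0.8000
  q = (-2 - (-1)·-0.6667) / (-5) = 0.5333
Iteration 3:
  p = (-2 - (1)·0.5333) / (3) = -0.8444
  q = (-2 - (-1)·-0.8000) / (-5) = 0.5600
Iteration 4:
  p = (-2 - (1)·0.5600) / (3) = -0.8533
  q = (-2 - (-1)·-0.8444) / (-5) = 0.5689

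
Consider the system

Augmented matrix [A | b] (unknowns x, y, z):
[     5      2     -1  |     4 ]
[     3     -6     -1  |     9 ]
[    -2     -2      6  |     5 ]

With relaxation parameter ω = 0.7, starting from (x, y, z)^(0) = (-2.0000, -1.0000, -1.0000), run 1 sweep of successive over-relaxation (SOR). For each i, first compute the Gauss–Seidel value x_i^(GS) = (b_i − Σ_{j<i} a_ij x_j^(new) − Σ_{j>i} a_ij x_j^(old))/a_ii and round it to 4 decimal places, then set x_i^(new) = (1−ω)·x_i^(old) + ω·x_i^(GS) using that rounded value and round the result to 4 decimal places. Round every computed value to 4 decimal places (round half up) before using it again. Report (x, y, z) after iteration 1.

Iteration 1:
  x: GS value = (4 - (2)·-1.0000 - (-1)·-1.0000) / (5) = 1.0000;  x ← (1−ω)·-2.0000 + ω·1.0000 = 0.1000
  y: GS value = (9 - (3)·0.1000 - (-1)·-1.0000) / (-6) = -1.2833;  y ← (1−ω)·-1.0000 + ω·-1.2833 = -1.1983
  z: GS value = (5 - (-2)·0.1000 - (-2)·-1.1983) / (6) = 0.4672;  z ← (1−ω)·-1.0000 + ω·0.4672 = 0.0270

(0.1000, -1.1983, 0.0270)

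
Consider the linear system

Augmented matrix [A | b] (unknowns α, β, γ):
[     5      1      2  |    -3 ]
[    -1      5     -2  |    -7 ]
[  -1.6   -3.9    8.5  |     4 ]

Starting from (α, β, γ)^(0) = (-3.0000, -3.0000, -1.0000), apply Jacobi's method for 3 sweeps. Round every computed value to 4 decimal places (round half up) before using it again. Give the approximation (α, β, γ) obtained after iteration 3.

Iteration 1:
  α = (-3 - (1)·-3.0000 - (2)·-1.0000) / (5) = 0.4000
  β = (-7 - (-1)·-3.0000 - (-2)·-1.0000) / (5) = -2.4000
  γ = (4 - (-1.6)·-3.0000 - (-3.9)·-3.0000) / (8.5) = -1.4706
Iteration 2:
  α = (-3 - (1)·-2.4000 - (2)·-1.4706) / (5) = 0.4682
  β = (-7 - (-1)·0.4000 - (-2)·-1.4706) / (5) = -1.9082
  γ = (4 - (-1.6)·0.4000 - (-3.9)·-2.4000) / (8.5) = -0.5553
Iteration 3:
  α = (-3 - (1)·-1.9082 - (2)·-0.5553) / (5) = 0.0038
  β = (-7 - (-1)·0.4682 - (-2)·-0.5553) / (5) = -1.5285
  γ = (4 - (-1.6)·0.4682 - (-3.9)·-1.9082) / (8.5) = -0.3168

(0.0038, -1.5285, -0.3168)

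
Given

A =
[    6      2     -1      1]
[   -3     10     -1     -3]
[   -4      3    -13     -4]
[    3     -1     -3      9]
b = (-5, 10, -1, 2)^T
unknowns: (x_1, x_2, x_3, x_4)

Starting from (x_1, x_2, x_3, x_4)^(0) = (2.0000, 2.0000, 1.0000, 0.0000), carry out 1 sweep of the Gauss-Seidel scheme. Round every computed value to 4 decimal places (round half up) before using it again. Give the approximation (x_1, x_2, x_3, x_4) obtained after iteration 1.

Iteration 1:
  x_1 = (-5 - (2)·2.0000 - (-1)·1.0000 - (1)·0.0000) / (6) = -1.3333
  x_2 = (10 - (-3)·-1.3333 - (-1)·1.0000 - (-3)·0.0000) / (10) = 0.7000
  x_3 = (-1 - (-4)·-1.3333 - (3)·0.7000 - (-4)·0.0000) / (-13) = 0.6487
  x_4 = (2 - (3)·-1.3333 - (-1)·0.7000 - (-3)·0.6487) / (9) = 0.9607

(-1.3333, 0.7000, 0.6487, 0.9607)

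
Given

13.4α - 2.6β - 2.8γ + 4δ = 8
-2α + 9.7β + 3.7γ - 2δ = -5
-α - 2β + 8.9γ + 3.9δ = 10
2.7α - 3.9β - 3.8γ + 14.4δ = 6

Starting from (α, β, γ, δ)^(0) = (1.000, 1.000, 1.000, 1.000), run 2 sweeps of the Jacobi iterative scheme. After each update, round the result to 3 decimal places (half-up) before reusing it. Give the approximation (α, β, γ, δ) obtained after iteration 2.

(0.488, -0.603, 0.759, 0.424)

Iteration 1:
  α = (8 - (-2.6)·1.000 - (-2.8)·1.000 - (4)·1.000) / (13.4) = 0.701
  β = (-5 - (-2)·1.000 - (3.7)·1.000 - (-2)·1.000) / (9.7) = -0.485
  γ = (10 - (-1)·1.000 - (-2)·1.000 - (3.9)·1.000) / (8.9) = 1.022
  δ = (6 - (2.7)·1.000 - (-3.9)·1.000 - (-3.8)·1.000) / (14.4) = 0.764
Iteration 2:
  α = (8 - (-2.6)·-0.485 - (-2.8)·1.022 - (4)·0.764) / (13.4) = 0.488
  β = (-5 - (-2)·0.701 - (3.7)·1.022 - (-2)·0.764) / (9.7) = -0.603
  γ = (10 - (-1)·0.701 - (-2)·-0.485 - (3.9)·0.764) / (8.9) = 0.759
  δ = (6 - (2.7)·0.701 - (-3.9)·-0.485 - (-3.8)·1.022) / (14.4) = 0.424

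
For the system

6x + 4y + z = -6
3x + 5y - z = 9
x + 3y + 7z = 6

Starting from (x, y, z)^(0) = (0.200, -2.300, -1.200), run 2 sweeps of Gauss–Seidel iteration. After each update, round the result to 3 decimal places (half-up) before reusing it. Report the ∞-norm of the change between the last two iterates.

2.525

Iteration 1:
  x = (-6 - (4)·-2.300 - (1)·-1.200) / (6) = 0.733
  y = (9 - (3)·0.733 - (-1)·-1.200) / (5) = 1.120
  z = (6 - (1)·0.733 - (3)·1.120) / (7) = 0.272
Iteration 2:
  x = (-6 - (4)·1.120 - (1)·0.272) / (6) = -1.792
  y = (9 - (3)·-1.792 - (-1)·0.272) / (5) = 2.930
  z = (6 - (1)·-1.792 - (3)·2.930) / (7) = -0.143
Change: (-2.525, 1.810, -0.415) → max |·| = 2.525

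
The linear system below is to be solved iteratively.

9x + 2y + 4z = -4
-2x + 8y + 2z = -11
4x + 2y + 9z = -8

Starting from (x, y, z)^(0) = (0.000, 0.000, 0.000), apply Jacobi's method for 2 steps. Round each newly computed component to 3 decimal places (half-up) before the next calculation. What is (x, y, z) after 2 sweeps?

(0.256, -1.264, -0.386)

Iteration 1:
  x = (-4 - (2)·0.000 - (4)·0.000) / (9) = -0.444
  y = (-11 - (-2)·0.000 - (2)·0.000) / (8) = -1.375
  z = (-8 - (4)·0.000 - (2)·0.000) / (9) = -0.889
Iteration 2:
  x = (-4 - (2)·-1.375 - (4)·-0.889) / (9) = 0.256
  y = (-11 - (-2)·-0.444 - (2)·-0.889) / (8) = -1.264
  z = (-8 - (4)·-0.444 - (2)·-1.375) / (9) = -0.386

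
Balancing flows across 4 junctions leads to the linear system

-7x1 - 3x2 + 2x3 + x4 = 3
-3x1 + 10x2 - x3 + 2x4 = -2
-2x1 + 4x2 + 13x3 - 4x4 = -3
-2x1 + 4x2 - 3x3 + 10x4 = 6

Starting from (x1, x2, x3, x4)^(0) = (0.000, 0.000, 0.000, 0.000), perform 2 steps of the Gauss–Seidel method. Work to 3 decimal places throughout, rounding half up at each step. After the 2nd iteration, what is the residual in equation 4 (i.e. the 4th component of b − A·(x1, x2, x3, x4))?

0.004

Iteration 1:
  x1 = (3 - (-3)·0.000 - (2)·0.000 - (1)·0.000) / (-7) = -0.429
  x2 = (-2 - (-3)·-0.429 - (-1)·0.000 - (2)·0.000) / (10) = -0.329
  x3 = (-3 - (-2)·-0.429 - (4)·-0.329 - (-4)·0.000) / (13) = -0.196
  x4 = (6 - (-2)·-0.429 - (4)·-0.329 - (-3)·-0.196) / (10) = 0.587
Iteration 2:
  x1 = (3 - (-3)·-0.329 - (2)·-0.196 - (1)·0.587) / (-7) = -0.260
  x2 = (-2 - (-3)·-0.260 - (-1)·-0.196 - (2)·0.587) / (10) = -0.415
  x3 = (-3 - (-2)·-0.260 - (4)·-0.415 - (-4)·0.587) / (13) = 0.038
  x4 = (6 - (-2)·-0.260 - (4)·-0.415 - (-3)·0.038) / (10) = 0.725
Residual b − A·x = (-0.866, -0.042, 0.546, 0.004)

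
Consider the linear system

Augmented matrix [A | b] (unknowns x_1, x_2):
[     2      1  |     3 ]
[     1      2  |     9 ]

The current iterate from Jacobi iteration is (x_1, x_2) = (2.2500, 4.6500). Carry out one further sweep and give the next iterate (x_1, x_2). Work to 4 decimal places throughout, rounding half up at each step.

One sweep:
  x_1 = (3 - (1)·4.6500) / (2) = -0.8250
  x_2 = (9 - (1)·2.2500) / (2) = 3.3750

(-0.8250, 3.3750)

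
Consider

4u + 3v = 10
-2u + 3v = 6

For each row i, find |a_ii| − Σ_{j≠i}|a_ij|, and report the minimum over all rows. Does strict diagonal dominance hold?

row 1: |4| − (3) = 1
row 2: |3| − (2) = 1
minimum over rows = 1 → strictly diagonally dominant (convergence guaranteed)

1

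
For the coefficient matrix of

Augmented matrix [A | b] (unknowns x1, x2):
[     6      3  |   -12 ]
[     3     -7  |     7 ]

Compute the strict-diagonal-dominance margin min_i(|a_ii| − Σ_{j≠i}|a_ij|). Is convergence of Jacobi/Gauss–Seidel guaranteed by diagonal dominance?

3

row 1: |6| − (3) = 3
row 2: |-7| − (3) = 4
minimum over rows = 3 → strictly diagonally dominant (convergence guaranteed)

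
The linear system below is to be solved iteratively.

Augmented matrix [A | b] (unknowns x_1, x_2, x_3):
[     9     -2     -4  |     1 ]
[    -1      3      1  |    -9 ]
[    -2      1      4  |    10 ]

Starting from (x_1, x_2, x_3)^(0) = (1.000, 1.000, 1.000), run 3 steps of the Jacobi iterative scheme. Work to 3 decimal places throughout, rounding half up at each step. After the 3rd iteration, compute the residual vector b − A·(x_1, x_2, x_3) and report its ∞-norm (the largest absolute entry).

Iteration 1:
  x_1 = (1 - (-2)·1.000 - (-4)·1.000) / (9) = 0.778
  x_2 = (-9 - (-1)·1.000 - (1)·1.000) / (3) = -3.000
  x_3 = (10 - (-2)·1.000 - (1)·1.000) / (4) = 2.750
Iteration 2:
  x_1 = (1 - (-2)·-3.000 - (-4)·2.750) / (9) = 0.667
  x_2 = (-9 - (-1)·0.778 - (1)·2.750) / (3) = -3.657
  x_3 = (10 - (-2)·0.778 - (1)·-3.000) / (4) = 3.639
Iteration 3:
  x_1 = (1 - (-2)·-3.657 - (-4)·3.639) / (9) = 0.916
  x_2 = (-9 - (-1)·0.667 - (1)·3.639) / (3) = -3.991
  x_3 = (10 - (-2)·0.667 - (1)·-3.657) / (4) = 3.748
Residual b − A·x = (-0.234, 0.141, 0.831); ∞-norm = 0.831

0.831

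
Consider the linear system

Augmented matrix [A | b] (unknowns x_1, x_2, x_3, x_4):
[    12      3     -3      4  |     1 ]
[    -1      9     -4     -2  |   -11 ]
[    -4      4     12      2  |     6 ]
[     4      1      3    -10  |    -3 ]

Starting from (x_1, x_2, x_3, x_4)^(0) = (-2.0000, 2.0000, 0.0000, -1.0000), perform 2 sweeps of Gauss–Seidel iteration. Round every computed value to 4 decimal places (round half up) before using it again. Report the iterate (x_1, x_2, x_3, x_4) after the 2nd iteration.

Iteration 1:
  x_1 = (1 - (3)·2.0000 - (-3)·0.0000 - (4)·-1.0000) / (12) = -0.0833
  x_2 = (-11 - (-1)·-0.0833 - (-4)·0.0000 - (-2)·-1.0000) / (9) = -1.4537
  x_3 = (6 - (-4)·-0.0833 - (4)·-1.4537 - (2)·-1.0000) / (12) = 1.1235
  x_4 = (-3 - (4)·-0.0833 - (1)·-1.4537 - (3)·1.1235) / (-10) = 0.4584
Iteration 2:
  x_1 = (1 - (3)·-1.4537 - (-3)·1.1235 - (4)·0.4584) / (12) = 0.5748
  x_2 = (-11 - (-1)·0.5748 - (-4)·1.1235 - (-2)·0.4584) / (9) = -0.5572
  x_3 = (6 - (-4)·0.5748 - (4)·-0.5572 - (2)·0.4584) / (12) = 0.8009
  x_4 = (-3 - (4)·0.5748 - (1)·-0.5572 - (3)·0.8009) / (-10) = 0.7145

(0.5748, -0.5572, 0.8009, 0.7145)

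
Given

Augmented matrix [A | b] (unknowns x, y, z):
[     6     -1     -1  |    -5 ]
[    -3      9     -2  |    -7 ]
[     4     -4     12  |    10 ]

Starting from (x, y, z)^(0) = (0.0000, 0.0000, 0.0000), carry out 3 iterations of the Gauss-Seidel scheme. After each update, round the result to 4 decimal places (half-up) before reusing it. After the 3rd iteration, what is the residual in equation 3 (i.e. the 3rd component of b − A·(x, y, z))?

0.0004

Iteration 1:
  x = (-5 - (-1)·0.0000 - (-1)·0.0000) / (6) = -0.8333
  y = (-7 - (-3)·-0.8333 - (-2)·0.0000) / (9) = -1.0555
  z = (10 - (4)·-0.8333 - (-4)·-1.0555) / (12) = 0.7593
Iteration 2:
  x = (-5 - (-1)·-1.0555 - (-1)·0.7593) / (6) = -0.8827
  y = (-7 - (-3)·-0.8827 - (-2)·0.7593) / (9) = -0.9033
  z = (10 - (4)·-0.8827 - (-4)·-0.9033) / (12) = 0.8265
Iteration 3:
  x = (-5 - (-1)·-0.9033 - (-1)·0.8265) / (6) = -0.8461
  y = (-7 - (-3)·-0.8461 - (-2)·0.8265) / (9) = -0.8761
  z = (10 - (4)·-0.8461 - (-4)·-0.8761) / (12) = 0.8233
Residual b − A·x = (0.0238, -0.0068, 0.0004)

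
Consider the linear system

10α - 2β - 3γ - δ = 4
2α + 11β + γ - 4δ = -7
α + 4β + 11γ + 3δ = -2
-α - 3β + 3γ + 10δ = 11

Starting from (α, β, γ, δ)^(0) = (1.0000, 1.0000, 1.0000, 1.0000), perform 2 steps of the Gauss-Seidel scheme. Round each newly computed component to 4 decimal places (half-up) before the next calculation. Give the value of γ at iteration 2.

Iteration 1:
  α = (4 - (-2)·1.0000 - (-3)·1.0000 - (-1)·1.0000) / (10) = 1.0000
  β = (-7 - (2)·1.0000 - (1)·1.0000 - (-4)·1.0000) / (11) = -0.5455
  γ = (-2 - (1)·1.0000 - (4)·-0.5455 - (3)·1.0000) / (11) = -0.3471
  δ = (11 - (-1)·1.0000 - (-3)·-0.5455 - (3)·-0.3471) / (10) = 1.1405
Iteration 2:
  α = (4 - (-2)·-0.5455 - (-3)·-0.3471 - (-1)·1.1405) / (10) = 0.3008
  β = (-7 - (2)·0.3008 - (1)·-0.3471 - (-4)·1.1405) / (11) = -0.2448
  γ = (-2 - (1)·0.3008 - (4)·-0.2448 - (3)·1.1405) / (11) = -0.4312
  δ = (11 - (-1)·0.3008 - (-3)·-0.2448 - (3)·-0.4312) / (10) = 1.1860

-0.4312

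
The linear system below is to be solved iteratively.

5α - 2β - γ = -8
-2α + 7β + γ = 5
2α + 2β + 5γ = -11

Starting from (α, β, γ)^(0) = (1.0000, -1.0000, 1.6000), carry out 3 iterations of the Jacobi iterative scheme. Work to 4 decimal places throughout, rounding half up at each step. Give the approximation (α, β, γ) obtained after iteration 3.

(-1.7479, 0.4820, -1.7269)

Iteration 1:
  α = (-8 - (-2)·-1.0000 - (-1)·1.6000) / (5) = -1.6800
  β = (5 - (-2)·1.0000 - (1)·1.6000) / (7) = 0.7714
  γ = (-11 - (2)·1.0000 - (2)·-1.0000) / (5) = -2.2000
Iteration 2:
  α = (-8 - (-2)·0.7714 - (-1)·-2.2000) / (5) = -1.7314
  β = (5 - (-2)·-1.6800 - (1)·-2.2000) / (7) = 0.5486
  γ = (-11 - (2)·-1.6800 - (2)·0.7714) / (5) = -1.8366
Iteration 3:
  α = (-8 - (-2)·0.5486 - (-1)·-1.8366) / (5) = -1.7479
  β = (5 - (-2)·-1.7314 - (1)·-1.8366) / (7) = 0.4820
  γ = (-11 - (2)·-1.7314 - (2)·0.5486) / (5) = -1.7269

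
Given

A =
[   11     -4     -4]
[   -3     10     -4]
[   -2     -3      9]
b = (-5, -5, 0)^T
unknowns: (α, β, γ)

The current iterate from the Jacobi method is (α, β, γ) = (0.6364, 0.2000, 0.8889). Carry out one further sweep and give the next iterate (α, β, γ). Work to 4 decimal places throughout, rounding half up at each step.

(-0.0586, 0.0465, 0.2081)

One sweep:
  α = (-5 - (-4)·0.2000 - (-4)·0.8889) / (11) = -0.0586
  β = (-5 - (-3)·0.6364 - (-4)·0.8889) / (10) = 0.0465
  γ = (0 - (-2)·0.6364 - (-3)·0.2000) / (9) = 0.2081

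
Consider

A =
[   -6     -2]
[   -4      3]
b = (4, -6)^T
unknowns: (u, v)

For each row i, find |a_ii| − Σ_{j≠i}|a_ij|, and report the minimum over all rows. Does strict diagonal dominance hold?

-1

row 1: |-6| − (2) = 4
row 2: |3| − (4) = -1
minimum over rows = -1 → not strictly diagonally dominant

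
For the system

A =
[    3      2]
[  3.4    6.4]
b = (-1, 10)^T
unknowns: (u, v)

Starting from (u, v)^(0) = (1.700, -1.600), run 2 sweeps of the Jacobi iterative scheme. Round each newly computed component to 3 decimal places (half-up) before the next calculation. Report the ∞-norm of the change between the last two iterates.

Iteration 1:
  u = (-1 - (2)·-1.600) / (3) = 0.733
  v = (10 - (3.4)·1.700) / (6.4) = 0.659
Iteration 2:
  u = (-1 - (2)·0.659) / (3) = -0.773
  v = (10 - (3.4)·0.733) / (6.4) = 1.173
Change: (-1.506, 0.514) → max |·| = 1.506

1.506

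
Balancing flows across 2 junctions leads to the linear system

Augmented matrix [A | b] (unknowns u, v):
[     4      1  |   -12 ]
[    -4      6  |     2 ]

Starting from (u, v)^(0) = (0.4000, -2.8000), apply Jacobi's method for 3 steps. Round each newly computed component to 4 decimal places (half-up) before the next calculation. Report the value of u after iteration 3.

-2.7000

Iteration 1:
  u = (-12 - (1)·-2.8000) / (4) = -2.3000
  v = (2 - (-4)·0.4000) / (6) = 0.6000
Iteration 2:
  u = (-12 - (1)·0.6000) / (4) = -3.1500
  v = (2 - (-4)·-2.3000) / (6) = -1.2000
Iteration 3:
  u = (-12 - (1)·-1.2000) / (4) = -2.7000
  v = (2 - (-4)·-3.1500) / (6) = -1.7667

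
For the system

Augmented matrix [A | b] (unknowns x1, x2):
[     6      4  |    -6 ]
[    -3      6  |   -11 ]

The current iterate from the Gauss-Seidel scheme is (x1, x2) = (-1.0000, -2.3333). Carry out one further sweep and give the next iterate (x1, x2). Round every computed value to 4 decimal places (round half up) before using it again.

One sweep:
  x1 = (-6 - (4)·-2.3333) / (6) = 0.5555
  x2 = (-11 - (-3)·0.5555) / (6) = -1.5556

(0.5555, -1.5556)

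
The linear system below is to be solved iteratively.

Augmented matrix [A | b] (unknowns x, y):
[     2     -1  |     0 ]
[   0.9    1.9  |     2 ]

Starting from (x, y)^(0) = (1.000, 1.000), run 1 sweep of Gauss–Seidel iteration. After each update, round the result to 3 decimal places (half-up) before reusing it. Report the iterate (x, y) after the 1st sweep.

(0.500, 0.816)

Iteration 1:
  x = (0 - (-1)·1.000) / (2) = 0.500
  y = (2 - (0.9)·0.500) / (1.9) = 0.816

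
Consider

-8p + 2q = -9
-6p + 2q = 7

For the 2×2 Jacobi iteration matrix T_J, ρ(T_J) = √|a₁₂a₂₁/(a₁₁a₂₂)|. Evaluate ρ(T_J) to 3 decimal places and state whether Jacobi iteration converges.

a₁₂a₂₁/(a₁₁a₂₂) = (2)·(-6) / ((-8)·(2)) = 0.750000
ρ = √|0.750000| = √0.750000 = 0.866
ρ < 1, so Jacobi converges

0.866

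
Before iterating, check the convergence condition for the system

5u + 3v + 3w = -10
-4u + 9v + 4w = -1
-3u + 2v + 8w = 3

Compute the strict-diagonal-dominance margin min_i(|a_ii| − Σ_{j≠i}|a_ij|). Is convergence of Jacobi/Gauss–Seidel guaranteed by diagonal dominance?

-1

row 1: |5| − (3+3) = -1
row 2: |9| − (4+4) = 1
row 3: |8| − (3+2) = 3
minimum over rows = -1 → not strictly diagonally dominant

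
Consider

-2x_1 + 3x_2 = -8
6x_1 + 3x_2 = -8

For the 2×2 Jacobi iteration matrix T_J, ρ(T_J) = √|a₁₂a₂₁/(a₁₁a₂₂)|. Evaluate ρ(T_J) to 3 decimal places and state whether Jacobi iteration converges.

a₁₂a₂₁/(a₁₁a₂₂) = (3)·(6) / ((-2)·(3)) = -3.000000
ρ = √|-3.000000| = √3.000000 = 1.732
ρ > 1, so Jacobi diverges

1.732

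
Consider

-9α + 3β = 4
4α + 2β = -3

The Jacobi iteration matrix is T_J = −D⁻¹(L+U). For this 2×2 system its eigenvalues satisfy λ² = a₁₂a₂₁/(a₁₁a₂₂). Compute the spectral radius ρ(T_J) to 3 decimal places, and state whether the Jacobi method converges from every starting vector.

a₁₂a₂₁/(a₁₁a₂₂) = (3)·(4) / ((-9)·(2)) = -0.666667
ρ = √|-0.666667| = √0.666667 = 0.816
ρ < 1, so Jacobi converges

0.816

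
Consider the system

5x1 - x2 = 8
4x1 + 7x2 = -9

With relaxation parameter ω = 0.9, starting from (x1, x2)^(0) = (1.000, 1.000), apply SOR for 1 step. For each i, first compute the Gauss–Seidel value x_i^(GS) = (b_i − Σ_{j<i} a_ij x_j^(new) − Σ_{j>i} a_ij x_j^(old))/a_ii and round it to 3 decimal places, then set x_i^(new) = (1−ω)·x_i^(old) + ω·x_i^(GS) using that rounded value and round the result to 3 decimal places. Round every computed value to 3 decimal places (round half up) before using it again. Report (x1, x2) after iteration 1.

(1.720, -1.942)

Iteration 1:
  x1: GS value = (8 - (-1)·1.000) / (5) = 1.800;  x1 ← (1−ω)·1.000 + ω·1.800 = 1.720
  x2: GS value = (-9 - (4)·1.720) / (7) = -2.269;  x2 ← (1−ω)·1.000 + ω·-2.269 = -1.942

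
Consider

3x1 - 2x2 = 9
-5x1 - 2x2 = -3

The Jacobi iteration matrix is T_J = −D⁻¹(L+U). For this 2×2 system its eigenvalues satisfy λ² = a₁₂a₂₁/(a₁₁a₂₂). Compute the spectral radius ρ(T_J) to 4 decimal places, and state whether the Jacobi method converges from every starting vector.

1.2910

a₁₂a₂₁/(a₁₁a₂₂) = (-2)·(-5) / ((3)·(-2)) = -1.666667
ρ = √|-1.666667| = √1.666667 = 1.2910
ρ > 1, so Jacobi diverges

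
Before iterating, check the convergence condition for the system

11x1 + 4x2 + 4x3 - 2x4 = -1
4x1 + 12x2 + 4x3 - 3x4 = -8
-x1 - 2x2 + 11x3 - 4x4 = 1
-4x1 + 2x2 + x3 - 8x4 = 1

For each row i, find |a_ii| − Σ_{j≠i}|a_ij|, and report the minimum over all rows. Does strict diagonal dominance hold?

1

row 1: |11| − (4+4+2) = 1
row 2: |12| − (4+4+3) = 1
row 3: |11| − (1+2+4) = 4
row 4: |-8| − (4+2+1) = 1
minimum over rows = 1 → strictly diagonally dominant (convergence guaranteed)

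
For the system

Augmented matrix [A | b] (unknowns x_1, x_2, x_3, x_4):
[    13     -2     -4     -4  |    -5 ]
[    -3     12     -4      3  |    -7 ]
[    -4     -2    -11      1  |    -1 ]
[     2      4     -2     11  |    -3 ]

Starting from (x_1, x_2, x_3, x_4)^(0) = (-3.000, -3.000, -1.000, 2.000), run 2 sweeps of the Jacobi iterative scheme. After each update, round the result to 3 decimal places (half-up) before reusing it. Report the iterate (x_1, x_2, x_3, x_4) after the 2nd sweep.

Iteration 1:
  x_1 = (-5 - (-2)·-3.000 - (-4)·-1.000 - (-4)·2.000) / (13) = -0.538
  x_2 = (-7 - (-3)·-3.000 - (-4)·-1.000 - (3)·2.000) / (12) = -2.167
  x_3 = (-1 - (-4)·-3.000 - (-2)·-3.000 - (1)·2.000) / (-11) = 1.909
  x_4 = (-3 - (2)·-3.000 - (4)·-3.000 - (-2)·-1.000) / (11) = 1.182
Iteration 2:
  x_1 = (-5 - (-2)·-2.167 - (-4)·1.909 - (-4)·1.182) / (13) = 0.233
  x_2 = (-7 - (-3)·-0.538 - (-4)·1.909 - (3)·1.182) / (12) = -0.377
  x_3 = (-1 - (-4)·-0.538 - (-2)·-2.167 - (1)·1.182) / (-11) = 0.788
  x_4 = (-3 - (2)·-0.538 - (4)·-2.167 - (-2)·1.909) / (11) = 0.960

(0.233, -0.377, 0.788, 0.960)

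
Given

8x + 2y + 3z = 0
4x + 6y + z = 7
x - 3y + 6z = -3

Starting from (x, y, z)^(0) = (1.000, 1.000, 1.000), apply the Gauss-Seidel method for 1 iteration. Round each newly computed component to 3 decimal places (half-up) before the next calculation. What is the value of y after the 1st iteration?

1.417

Iteration 1:
  x = (0 - (2)·1.000 - (3)·1.000) / (8) = -0.625
  y = (7 - (4)·-0.625 - (1)·1.000) / (6) = 1.417
  z = (-3 - (1)·-0.625 - (-3)·1.417) / (6) = 0.313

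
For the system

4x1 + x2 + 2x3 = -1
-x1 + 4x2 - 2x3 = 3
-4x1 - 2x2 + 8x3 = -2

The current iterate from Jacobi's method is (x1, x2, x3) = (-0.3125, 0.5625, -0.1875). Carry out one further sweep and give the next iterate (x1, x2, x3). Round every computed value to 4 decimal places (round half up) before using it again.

One sweep:
  x1 = (-1 - (1)·0.5625 - (2)·-0.1875) / (4) = -0.2969
  x2 = (3 - (-1)·-0.3125 - (-2)·-0.1875) / (4) = 0.5781
  x3 = (-2 - (-4)·-0.3125 - (-2)·0.5625) / (8) = -0.2656

(-0.2969, 0.5781, -0.2656)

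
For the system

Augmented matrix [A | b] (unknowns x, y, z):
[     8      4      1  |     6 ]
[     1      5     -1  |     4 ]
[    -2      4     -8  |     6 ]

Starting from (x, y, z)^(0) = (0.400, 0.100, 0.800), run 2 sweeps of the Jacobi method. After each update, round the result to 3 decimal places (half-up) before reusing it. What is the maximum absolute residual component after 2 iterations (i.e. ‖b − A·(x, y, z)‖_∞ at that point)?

1.100

Iteration 1:
  x = (6 - (4)·0.100 - (1)·0.800) / (8) = 0.600
  y = (4 - (1)·0.400 - (-1)·0.800) / (5) = 0.880
  z = (6 - (-2)·0.400 - (4)·0.100) / (-8) = -0.800
Iteration 2:
  x = (6 - (4)·0.880 - (1)·-0.800) / (8) = 0.410
  y = (4 - (1)·0.600 - (-1)·-0.800) / (5) = 0.520
  z = (6 - (-2)·0.600 - (4)·0.880) / (-8) = -0.460
Residual b − A·x = (1.100, 0.530, 1.060); ∞-norm = 1.100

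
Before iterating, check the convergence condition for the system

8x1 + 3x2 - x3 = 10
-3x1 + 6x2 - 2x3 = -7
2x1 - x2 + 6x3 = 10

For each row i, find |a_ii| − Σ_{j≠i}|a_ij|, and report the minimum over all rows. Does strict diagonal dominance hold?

1

row 1: |8| − (3+1) = 4
row 2: |6| − (3+2) = 1
row 3: |6| − (2+1) = 3
minimum over rows = 1 → strictly diagonally dominant (convergence guaranteed)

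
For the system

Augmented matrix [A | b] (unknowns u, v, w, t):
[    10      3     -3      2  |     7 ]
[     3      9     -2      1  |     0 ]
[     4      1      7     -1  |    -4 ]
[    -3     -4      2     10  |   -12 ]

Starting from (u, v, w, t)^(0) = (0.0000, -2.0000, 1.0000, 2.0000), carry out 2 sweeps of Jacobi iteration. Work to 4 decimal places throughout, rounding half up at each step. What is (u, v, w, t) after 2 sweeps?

(1.1400, -0.1556, -1.5714, -0.8400)

Iteration 1:
  u = (7 - (3)·-2.0000 - (-3)·1.0000 - (2)·2.0000) / (10) = 1.2000
  v = (0 - (3)·0.0000 - (-2)·1.0000 - (1)·2.0000) / (9) = 0.0000
  w = (-4 - (4)·0.0000 - (1)·-2.0000 - (-1)·2.0000) / (7) = 0.0000
  t = (-12 - (-3)·0.0000 - (-4)·-2.0000 - (2)·1.0000) / (10) = -2.2000
Iteration 2:
  u = (7 - (3)·0.0000 - (-3)·0.0000 - (2)·-2.2000) / (10) = 1.1400
  v = (0 - (3)·1.2000 - (-2)·0.0000 - (1)·-2.2000) / (9) = -0.1556
  w = (-4 - (4)·1.2000 - (1)·0.0000 - (-1)·-2.2000) / (7) = -1.5714
  t = (-12 - (-3)·1.2000 - (-4)·0.0000 - (2)·0.0000) / (10) = -0.8400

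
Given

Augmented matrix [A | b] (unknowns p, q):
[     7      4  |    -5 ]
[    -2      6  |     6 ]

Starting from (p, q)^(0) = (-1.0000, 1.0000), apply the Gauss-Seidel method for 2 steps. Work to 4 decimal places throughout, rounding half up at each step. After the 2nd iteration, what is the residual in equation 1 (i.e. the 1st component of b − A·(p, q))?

Iteration 1:
  p = (-5 - (4)·1.0000) / (7) = -1.2857
  q = (6 - (-2)·-1.2857) / (6) = 0.5714
Iteration 2:
  p = (-5 - (4)·0.5714) / (7) = -1.0408
  q = (6 - (-2)·-1.0408) / (6) = 0.6531
Residual b − A·x = (-0.3268, -0.0002)

-0.3268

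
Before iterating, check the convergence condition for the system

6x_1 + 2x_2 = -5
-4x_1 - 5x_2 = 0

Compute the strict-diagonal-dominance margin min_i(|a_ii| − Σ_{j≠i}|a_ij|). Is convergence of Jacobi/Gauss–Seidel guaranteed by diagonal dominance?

1

row 1: |6| − (2) = 4
row 2: |-5| − (4) = 1
minimum over rows = 1 → strictly diagonally dominant (convergence guaranteed)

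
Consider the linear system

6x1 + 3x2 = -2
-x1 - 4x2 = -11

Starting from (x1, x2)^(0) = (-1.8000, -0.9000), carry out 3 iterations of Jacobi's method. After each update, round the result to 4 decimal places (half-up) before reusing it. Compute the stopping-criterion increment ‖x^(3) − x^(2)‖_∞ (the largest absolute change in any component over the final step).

0.5125

Iteration 1:
  x1 = (-2 - (3)·-0.9000) / (6) = 0.1167
  x2 = (-11 - (-1)·-1.8000) / (-4) = 3.2000
Iteration 2:
  x1 = (-2 - (3)·3.2000) / (6) = -1.9333
  x2 = (-11 - (-1)·0.1167) / (-4) = 2.7208
Iteration 3:
  x1 = (-2 - (3)·2.7208) / (6) = -1.6937
  x2 = (-11 - (-1)·-1.9333) / (-4) = 3.2333
Change: (0.2396, 0.5125) → max |·| = 0.5125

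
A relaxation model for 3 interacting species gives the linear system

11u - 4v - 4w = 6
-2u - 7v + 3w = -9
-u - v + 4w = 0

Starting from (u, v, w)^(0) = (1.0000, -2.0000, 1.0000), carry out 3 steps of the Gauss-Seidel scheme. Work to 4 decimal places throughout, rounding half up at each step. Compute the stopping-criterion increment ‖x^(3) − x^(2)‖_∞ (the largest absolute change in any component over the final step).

0.1493

Iteration 1:
  u = (6 - (-4)·-2.0000 - (-4)·1.0000) / (11) = 0.1818
  v = (-9 - (-2)·0.1818 - (3)·1.0000) / (-7) = 1.6623
  w = (0 - (-1)·0.1818 - (-1)·1.6623) / (4) = 0.4610
Iteration 2:
  u = (6 - (-4)·1.6623 - (-4)·0.4610) / (11) = 1.3176
  v = (-9 - (-2)·1.3176 - (3)·0.4610) / (-7) = 1.1068
  w = (0 - (-1)·1.3176 - (-1)·1.1068) / (4) = 0.6061
Iteration 3:
  u = (6 - (-4)·1.1068 - (-4)·0.6061) / (11) = 1.1683
  v = (-9 - (-2)·1.1683 - (3)·0.6061) / (-7) = 1.2117
  w = (0 - (-1)·1.1683 - (-1)·1.2117) / (4) = 0.5950
Change: (-0.1493, 0.1049, -0.0111) → max |·| = 0.1493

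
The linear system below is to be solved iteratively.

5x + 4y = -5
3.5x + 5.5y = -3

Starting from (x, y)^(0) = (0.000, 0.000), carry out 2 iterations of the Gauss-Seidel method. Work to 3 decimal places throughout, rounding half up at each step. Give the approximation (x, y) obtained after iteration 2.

Iteration 1:
  x = (-5 - (4)·0.000) / (5) = -1.000
  y = (-3 - (3.5)·-1.000) / (5.5) = 0.091
Iteration 2:
  x = (-5 - (4)·0.091) / (5) = -1.073
  y = (-3 - (3.5)·-1.073) / (5.5) = 0.137

(-1.073, 0.137)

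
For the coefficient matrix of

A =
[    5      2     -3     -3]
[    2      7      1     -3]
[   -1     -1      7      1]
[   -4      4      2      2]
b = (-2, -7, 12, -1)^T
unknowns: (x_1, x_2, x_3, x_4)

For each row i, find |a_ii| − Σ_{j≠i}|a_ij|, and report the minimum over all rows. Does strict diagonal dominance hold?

-8

row 1: |5| − (2+3+3) = -3
row 2: |7| − (2+1+3) = 1
row 3: |7| − (1+1+1) = 4
row 4: |2| − (4+4+2) = -8
minimum over rows = -8 → not strictly diagonally dominant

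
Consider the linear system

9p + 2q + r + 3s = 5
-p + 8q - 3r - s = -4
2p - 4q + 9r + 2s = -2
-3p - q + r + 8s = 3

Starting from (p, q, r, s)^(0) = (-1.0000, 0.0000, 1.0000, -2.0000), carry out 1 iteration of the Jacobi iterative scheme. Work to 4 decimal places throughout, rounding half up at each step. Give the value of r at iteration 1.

0.4444

Iteration 1:
  p = (5 - (2)·0.0000 - (1)·1.0000 - (3)·-2.0000) / (9) = 1.1111
  q = (-4 - (-1)·-1.0000 - (-3)·1.0000 - (-1)·-2.0000) / (8) = -0.5000
  r = (-2 - (2)·-1.0000 - (-4)·0.0000 - (2)·-2.0000) / (9) = 0.4444
  s = (3 - (-3)·-1.0000 - (-1)·0.0000 - (1)·1.0000) / (8) = -0.1250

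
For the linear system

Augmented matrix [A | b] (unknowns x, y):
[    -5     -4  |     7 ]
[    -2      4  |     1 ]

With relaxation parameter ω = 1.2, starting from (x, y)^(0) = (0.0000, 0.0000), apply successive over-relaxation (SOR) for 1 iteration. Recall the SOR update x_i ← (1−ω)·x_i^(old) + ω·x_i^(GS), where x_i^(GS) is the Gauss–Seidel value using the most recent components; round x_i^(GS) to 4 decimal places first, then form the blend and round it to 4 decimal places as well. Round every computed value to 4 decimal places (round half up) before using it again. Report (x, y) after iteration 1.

Iteration 1:
  x: GS value = (7 - (-4)·0.0000) / (-5) = -1.4000;  x ← (1−ω)·0.0000 + ω·-1.4000 = -1.6800
  y: GS value = (1 - (-2)·-1.6800) / (4) = -0.5900;  y ← (1−ω)·0.0000 + ω·-0.5900 = -0.7080

(-1.6800, -0.7080)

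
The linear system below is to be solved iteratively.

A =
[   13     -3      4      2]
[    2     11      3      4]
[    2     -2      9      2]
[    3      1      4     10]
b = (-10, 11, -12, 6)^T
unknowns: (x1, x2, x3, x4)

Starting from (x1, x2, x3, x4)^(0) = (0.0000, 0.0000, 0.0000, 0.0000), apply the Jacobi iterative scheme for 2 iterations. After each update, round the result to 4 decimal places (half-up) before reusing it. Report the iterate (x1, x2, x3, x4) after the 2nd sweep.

Iteration 1:
  x1 = (-10 - (-3)·0.0000 - (4)·0.0000 - (2)·0.0000) / (13) = -0.7692
  x2 = (11 - (2)·0.0000 - (3)·0.0000 - (4)·0.0000) / (11) = 1.0000
  x3 = (-12 - (2)·0.0000 - (-2)·0.0000 - (2)·0.0000) / (9) = -1.3333
  x4 = (6 - (3)·0.0000 - (1)·0.0000 - (4)·0.0000) / (10) = 0.6000
Iteration 2:
  x1 = (-10 - (-3)·1.0000 - (4)·-1.3333 - (2)·0.6000) / (13) = -0.2205
  x2 = (11 - (2)·-0.7692 - (3)·-1.3333 - (4)·0.6000) / (11) = 1.2853
  x3 = (-12 - (2)·-0.7692 - (-2)·1.0000 - (2)·0.6000) / (9) = -1.0735
  x4 = (6 - (3)·-0.7692 - (1)·1.0000 - (4)·-1.3333) / (10) = 1.2641

(-0.2205, 1.2853, -1.0735, 1.2641)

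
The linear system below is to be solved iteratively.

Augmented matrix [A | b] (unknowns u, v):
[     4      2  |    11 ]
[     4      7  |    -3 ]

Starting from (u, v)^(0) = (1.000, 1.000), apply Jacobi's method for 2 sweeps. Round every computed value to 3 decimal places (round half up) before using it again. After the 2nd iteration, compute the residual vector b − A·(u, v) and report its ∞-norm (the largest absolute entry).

4.002

Iteration 1:
  u = (11 - (2)·1.000) / (4) = 2.250
  v = (-3 - (4)·1.000) / (7) = -1.000
Iteration 2:
  u = (11 - (2)·-1.000) / (4) = 3.250
  v = (-3 - (4)·2.250) / (7) = -1.714
Residual b − A·x = (1.428, -4.002); ∞-norm = 4.002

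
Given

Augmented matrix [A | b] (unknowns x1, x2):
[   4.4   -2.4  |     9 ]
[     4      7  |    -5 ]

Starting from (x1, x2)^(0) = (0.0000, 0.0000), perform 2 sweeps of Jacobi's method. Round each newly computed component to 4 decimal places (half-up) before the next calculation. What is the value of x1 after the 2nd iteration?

Iteration 1:
  x1 = (9 - (-2.4)·0.0000) / (4.4) = 2.0455
  x2 = (-5 - (4)·0.0000) / (7) = -0.7143
Iteration 2:
  x1 = (9 - (-2.4)·-0.7143) / (4.4) = 1.6558
  x2 = (-5 - (4)·2.0455) / (7) = -1.8831

1.6558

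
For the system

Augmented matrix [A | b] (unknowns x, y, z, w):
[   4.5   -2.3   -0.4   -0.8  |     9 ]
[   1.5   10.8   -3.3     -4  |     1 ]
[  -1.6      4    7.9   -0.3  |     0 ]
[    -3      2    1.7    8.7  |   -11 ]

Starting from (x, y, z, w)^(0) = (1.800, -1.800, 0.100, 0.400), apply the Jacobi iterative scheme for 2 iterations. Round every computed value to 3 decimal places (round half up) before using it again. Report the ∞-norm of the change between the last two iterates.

Iteration 1:
  x = (9 - (-2.3)·-1.800 - (-0.4)·0.100 - (-0.8)·0.400) / (4.5) = 1.160
  y = (1 - (1.5)·1.800 - (-3.3)·0.100 - (-4)·0.400) / (10.8) = 0.021
  z = (0 - (-1.6)·1.800 - (4)·-1.800 - (-0.3)·0.400) / (7.9) = 1.291
  w = (-11 - (-3)·1.800 - (2)·-1.800 - (1.7)·0.100) / (8.7) = -0.249
Iteration 2:
  x = (9 - (-2.3)·0.021 - (-0.4)·1.291 - (-0.8)·-0.249) / (4.5) = 2.081
  y = (1 - (1.5)·1.160 - (-3.3)·1.291 - (-4)·-0.249) / (10.8) = 0.234
  z = (0 - (-1.6)·1.160 - (4)·0.021 - (-0.3)·-0.249) / (7.9) = 0.215
  w = (-11 - (-3)·1.160 - (2)·0.021 - (1.7)·1.291) / (8.7) = -1.121
Change: (0.921, 0.213, -1.076, -0.872) → max |·| = 1.076

1.076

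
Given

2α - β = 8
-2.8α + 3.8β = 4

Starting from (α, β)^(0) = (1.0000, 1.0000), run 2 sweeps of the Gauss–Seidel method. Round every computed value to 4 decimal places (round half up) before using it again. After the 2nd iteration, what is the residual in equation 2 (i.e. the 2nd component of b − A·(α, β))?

0.0000

Iteration 1:
  α = (8 - (-1)·1.0000) / (2) = 4.5000
  β = (4 - (-2.8)·4.5000) / (3.8) = 4.3684
Iteration 2:
  α = (8 - (-1)·4.3684) / (2) = 6.1842
  β = (4 - (-2.8)·6.1842) / (3.8) = 5.6094
Residual b − A·x = (1.2410, 0.0000)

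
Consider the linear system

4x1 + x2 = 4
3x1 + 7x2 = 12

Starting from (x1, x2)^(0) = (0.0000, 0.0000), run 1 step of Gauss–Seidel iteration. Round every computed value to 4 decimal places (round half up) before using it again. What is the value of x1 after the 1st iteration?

Iteration 1:
  x1 = (4 - (1)·0.0000) / (4) = 1.0000
  x2 = (12 - (3)·1.0000) / (7) = 1.2857

1.0000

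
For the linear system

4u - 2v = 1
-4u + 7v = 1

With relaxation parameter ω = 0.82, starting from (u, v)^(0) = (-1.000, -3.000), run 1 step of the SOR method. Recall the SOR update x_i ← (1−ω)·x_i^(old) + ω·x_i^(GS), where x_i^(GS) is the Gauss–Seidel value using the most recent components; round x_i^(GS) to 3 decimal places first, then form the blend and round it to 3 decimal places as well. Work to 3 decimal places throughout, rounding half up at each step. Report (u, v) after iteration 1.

(-1.205, -0.988)

Iteration 1:
  u: GS value = (1 - (-2)·-3.000) / (4) = -1.250;  u ← (1−ω)·-1.000 + ω·-1.250 = -1.205
  v: GS value = (1 - (-4)·-1.205) / (7) = -0.546;  v ← (1−ω)·-3.000 + ω·-0.546 = -0.988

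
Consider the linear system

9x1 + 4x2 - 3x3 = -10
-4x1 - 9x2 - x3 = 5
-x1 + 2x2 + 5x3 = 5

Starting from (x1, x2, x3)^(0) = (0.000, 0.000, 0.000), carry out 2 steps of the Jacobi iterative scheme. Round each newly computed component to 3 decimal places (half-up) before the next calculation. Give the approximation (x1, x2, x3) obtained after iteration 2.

(-0.531, -0.173, 1.000)

Iteration 1:
  x1 = (-10 - (4)·0.000 - (-3)·0.000) / (9) = -1.111
  x2 = (5 - (-4)·0.000 - (-1)·0.000) / (-9) = -0.556
  x3 = (5 - (-1)·0.000 - (2)·0.000) / (5) = 1.000
Iteration 2:
  x1 = (-10 - (4)·-0.556 - (-3)·1.000) / (9) = -0.531
  x2 = (5 - (-4)·-1.111 - (-1)·1.000) / (-9) = -0.173
  x3 = (5 - (-1)·-1.111 - (2)·-0.556) / (5) = 1.000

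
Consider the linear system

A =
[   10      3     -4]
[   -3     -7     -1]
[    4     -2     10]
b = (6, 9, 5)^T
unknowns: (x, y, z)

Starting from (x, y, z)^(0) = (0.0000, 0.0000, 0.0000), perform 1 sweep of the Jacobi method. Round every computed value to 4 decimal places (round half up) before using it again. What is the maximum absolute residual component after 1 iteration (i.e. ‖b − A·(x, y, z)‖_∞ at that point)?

Iteration 1:
  x = (6 - (3)·0.0000 - (-4)·0.0000) / (10) = 0.6000
  y = (9 - (-3)·0.0000 - (-1)·0.0000) / (-7) = -1.2857
  z = (5 - (4)·0.0000 - (-2)·0.0000) / (10) = 0.5000
Residual b − A·x = (5.8571, 2.3001, -4.9714); ∞-norm = 5.8571

5.8571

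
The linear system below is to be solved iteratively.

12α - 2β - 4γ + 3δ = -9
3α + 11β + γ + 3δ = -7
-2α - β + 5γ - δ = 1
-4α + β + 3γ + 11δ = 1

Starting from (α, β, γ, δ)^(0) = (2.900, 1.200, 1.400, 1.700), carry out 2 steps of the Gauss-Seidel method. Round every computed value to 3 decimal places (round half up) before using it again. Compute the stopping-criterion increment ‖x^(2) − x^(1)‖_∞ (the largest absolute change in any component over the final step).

Iteration 1:
  α = (-9 - (-2)·1.200 - (-4)·1.400 - (3)·1.700) / (12) = -0.508
  β = (-7 - (3)·-0.508 - (1)·1.400 - (3)·1.700) / (11) = -1.089
  γ = (1 - (-2)·-0.508 - (-1)·-1.089 - (-1)·1.700) / (5) = 0.119
  δ = (1 - (-4)·-0.508 - (1)·-1.089 - (3)·0.119) / (11) = -0.027
Iteration 2:
  α = (-9 - (-2)·-1.089 - (-4)·0.119 - (3)·-0.027) / (12) = -0.885
  β = (-7 - (3)·-0.885 - (1)·0.119 - (3)·-0.027) / (11) = -0.398
  γ = (1 - (-2)·-0.885 - (-1)·-0.398 - (-1)·-0.027) / (5) = -0.239
  δ = (1 - (-4)·-0.885 - (1)·-0.398 - (3)·-0.239) / (11) = -0.130
Change: (-0.377, 0.691, -0.358, -0.103) → max |·| = 0.691

0.691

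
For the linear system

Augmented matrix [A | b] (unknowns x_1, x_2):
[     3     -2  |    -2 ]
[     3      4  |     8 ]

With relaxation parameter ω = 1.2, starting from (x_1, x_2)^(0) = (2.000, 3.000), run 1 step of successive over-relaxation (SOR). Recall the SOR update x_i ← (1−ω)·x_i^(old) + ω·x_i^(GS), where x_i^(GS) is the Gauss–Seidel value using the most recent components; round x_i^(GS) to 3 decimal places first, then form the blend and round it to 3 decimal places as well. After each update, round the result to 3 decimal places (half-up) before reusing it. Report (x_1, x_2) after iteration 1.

(1.200, 0.720)

Iteration 1:
  x_1: GS value = (-2 - (-2)·3.000) / (3) = 1.333;  x_1 ← (1−ω)·2.000 + ω·1.333 = 1.200
  x_2: GS value = (8 - (3)·1.200) / (4) = 1.100;  x_2 ← (1−ω)·3.000 + ω·1.100 = 0.720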